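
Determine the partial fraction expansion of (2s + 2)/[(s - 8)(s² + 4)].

At s=8: P = (2·8 + 2)/(8² + 4) = 9/34. Q = -P = -9/34, R = 2 - 8·P = -2/17
Result: (9/34)/(s - 8) - ((9/34)s + 2/17)/(s² + 4)


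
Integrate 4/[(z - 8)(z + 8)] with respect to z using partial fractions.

Decompose: 4/[(z - 8)(z + 8)] = (1/4)/(z - 8) - (1/4)/(z + 8). Integrate each term: (1/4) ln|(z - 8)| - (1/4) ln|(z + 8)| + C


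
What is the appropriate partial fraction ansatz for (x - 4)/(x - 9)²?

Repeated linear factor: P/(x - 9) + Q/(x - 9)²


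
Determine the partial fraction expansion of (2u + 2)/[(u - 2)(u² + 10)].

At u=2: P = (2·2 + 2)/(2² + 10) = 3/7. Q = -P = -3/7, R = 2 - 2·P = 8/7
Result: (3/7)/(u - 2) - ((3/7)u - 8/7)/(u² + 10)


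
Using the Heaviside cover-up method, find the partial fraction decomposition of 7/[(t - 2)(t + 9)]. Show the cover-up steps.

Cover (t - 2): set t=2, get A = 7/(2 + 9) = 7/11. Cover (t + 9): set t=-9, get B = 7/(-9 - 2) = -7/11.
Result: (7/11)/(t - 2) - (7/11)/(t + 9)


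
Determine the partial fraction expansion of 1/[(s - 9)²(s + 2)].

Cover-up at s=-2: γ = 1/(-2 - 9)² = 1/121. Cover-up at s=9: β = 1/(9 + 2) = 1/11. Comparing s² coeff: α = -γ = -1/121
Result: (-1/121)/(s - 9) + (1/11)/(s - 9)² + (1/121)/(s + 2)


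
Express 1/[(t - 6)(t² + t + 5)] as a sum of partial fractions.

Cover-up at t = 6: A = 1/(6² + 1·6 + 5) = 1/47. Then B = -A = -1/47, C = -A·(1 + 6) = -7/47
Result: (1/47)/(t - 6) - ((1/47)t + 7/47)/(t² + t + 5)


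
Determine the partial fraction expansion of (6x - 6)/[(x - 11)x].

At x=11: P = (6·11 - 6)/(11 - 0) = 60/11. At x=0: Q = (6·0 - 6)/(0 - 11) = 6/11
Result: (60/11)/(x - 11) + (6/11)/x


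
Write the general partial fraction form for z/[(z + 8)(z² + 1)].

Linear + irreducible quadratic: α/(z + 8) + (βz + γ)/(z² + 1)


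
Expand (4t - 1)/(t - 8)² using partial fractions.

(4t - 1) = P(t - 8) + Q. At t = 8: Q = 4·8 - 1 = 31. Coeff of t: P = 4
Result: 4/(t - 8) + 31/(t - 8)²


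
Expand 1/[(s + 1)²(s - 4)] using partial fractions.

Cover-up at s=4: γ = 1/(4 + 1)² = 1/25. Cover-up at s=-1: β = 1/(-1 - 4) = -1/5. Comparing s² coeff: α = -γ = -1/25
Result: (-1/25)/(s + 1) - (1/5)/(s + 1)² + (1/25)/(s - 4)


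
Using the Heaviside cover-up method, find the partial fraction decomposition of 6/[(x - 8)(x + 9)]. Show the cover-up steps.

Cover (x - 8): set x=8, get A = 6/(8 + 9) = 6/17. Cover (x + 9): set x=-9, get B = 6/(-9 - 8) = -6/17.
Result: (6/17)/(x - 8) - (6/17)/(x + 9)


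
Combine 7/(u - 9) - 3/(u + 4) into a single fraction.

Common denominator (u - 9)(u + 4). Numerator: 7(u + 4) - 3(u - 9) = (7u + 28) - (3u - 27) = 4u + 55
Result: (4u + 55)/[(u - 9)(u + 4)]


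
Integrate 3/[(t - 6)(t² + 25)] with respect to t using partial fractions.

Cover-up at t=6: P = 3/(6²+25) = 3/61. Coeff matching: Q = -3/61, R = -18/61. Decomposition: (3/61)/(t - 6) - ((3/61)t + 18/61)/(t² + 25). Integrate: linear → ln, quadratic → (1/2)ln + arctan: (3/61) ln|(t - 6)| - (3/122) ln(t² + 25) - (18/305) arctan(t/5) + C


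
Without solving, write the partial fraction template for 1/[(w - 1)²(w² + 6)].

Repeated linear + quadratic: A/(w - 1) + B/(w - 1)² + (Cw + D)/(w² + 6)


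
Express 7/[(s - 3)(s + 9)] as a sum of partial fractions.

7/(s - 3)(s + 9) = P/(s - 3) + Q/(s + 9). P = 7/(3 + 9) = 7/12, Q = 7/(-9 - 3) = -7/12
Result: (7/12)/(s - 3) - (7/12)/(s + 9)


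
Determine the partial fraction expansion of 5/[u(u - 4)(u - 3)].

Using cover-up method: P = 5/12, Q = 5/4, R = -5/3
Result: (5/12)/u + (5/4)/(u - 4) - (5/3)/(u - 3)


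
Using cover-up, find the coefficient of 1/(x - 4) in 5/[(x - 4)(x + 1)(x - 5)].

Cover (x - 4), set x=4: 5/[(4 + 1)(4 - 5)] = -1


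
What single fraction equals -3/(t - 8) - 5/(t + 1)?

Common denominator (t - 8)(t + 1). Numerator: -3(t + 1) - 5(t - 8) = (-3t - 3) - (5t - 40) = -8t + 37
Result: (-8t + 37)/[(t - 8)(t + 1)]


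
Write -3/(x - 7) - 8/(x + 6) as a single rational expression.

Common denominator (x - 7)(x + 6). Numerator: -3(x + 6) - 8(x - 7) = (-3x - 18) - (8x - 56) = -11x + 38
Result: (-11x + 38)/[(x - 7)(x + 6)]


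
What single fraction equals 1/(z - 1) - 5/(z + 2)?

Common denominator (z - 1)(z + 2). Numerator: 1(z + 2) - 5(z - 1) = (z + 2) - (5z - 5) = -4z + 7
Result: (-4z + 7)/[(z - 1)(z + 2)]


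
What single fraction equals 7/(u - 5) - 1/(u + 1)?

Common denominator (u - 5)(u + 1). Numerator: 7(u + 1) - 1(u - 5) = (7u + 7) - (u - 5) = 6u + 12
Result: (6u + 12)/[(u - 5)(u + 1)]


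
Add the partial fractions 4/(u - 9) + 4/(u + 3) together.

Common denominator (u - 9)(u + 3). Numerator: 4(u + 3) + 4(u - 9) = (4u + 12) + (4u - 36) = 8u - 24
Result: (8u - 24)/[(u - 9)(u + 3)]


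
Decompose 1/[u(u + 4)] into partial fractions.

1/u(u + 4) = P/u + Q/(u + 4). P = 1/(0 + 4) = 1/4, Q = 1/(-4 - 0) = -1/4
Result: (1/4)/u - (1/4)/(u + 4)


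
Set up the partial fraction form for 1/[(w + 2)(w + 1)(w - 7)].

Three distinct linear factors: α/(w + 2) + β/(w + 1) + γ/(w - 7)


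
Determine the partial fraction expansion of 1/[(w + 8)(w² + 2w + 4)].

Cover-up at w = -8: A = 1/((-8)² + 2·(-8) + 4) = 1/52. Then B = -A = -1/52, C = -A·(2 - 8) = 3/26
Result: (1/52)/(w + 8) - ((1/52)w - 3/26)/(w² + 2w + 4)


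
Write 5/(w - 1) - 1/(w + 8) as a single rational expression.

Common denominator (w - 1)(w + 8). Numerator: 5(w + 8) - 1(w - 1) = (5w + 40) - (w - 1) = 4w + 41
Result: (4w + 41)/[(w - 1)(w + 8)]


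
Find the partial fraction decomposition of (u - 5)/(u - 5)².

(u - 5) = P(u - 5) + Q. At u = 5: Q = 1·5 - 5 = 0. Coeff of u: P = 1
Result: 1/(u - 5)


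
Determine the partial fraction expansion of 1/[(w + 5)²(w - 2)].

Cover-up at w=2: R = 1/(2 + 5)² = 1/49. Cover-up at w=-5: Q = 1/(-5 - 2) = -1/7. Comparing w² coeff: P = -R = -1/49
Result: (-1/49)/(w + 5) - (1/7)/(w + 5)² + (1/49)/(w - 2)


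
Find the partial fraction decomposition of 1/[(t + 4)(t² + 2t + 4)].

Cover-up at t = -4: P = 1/((-4)² + 2·(-4) + 4) = 1/12. Then Q = -P = -1/12, R = -P·(2 - 4) = 1/6
Result: (1/12)/(t + 4) - ((1/12)t - 1/6)/(t² + 2t + 4)


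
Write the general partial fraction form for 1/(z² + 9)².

Repeated quadratic factor: (αz + β)/(z² + 9) + (γz + δ)/(z² + 9)²


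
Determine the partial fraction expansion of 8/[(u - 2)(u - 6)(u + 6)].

Using cover-up method: P = -1/4, Q = 1/6, R = 1/12
Result: (-1/4)/(u - 2) + (1/6)/(u - 6) + (1/12)/(u + 6)


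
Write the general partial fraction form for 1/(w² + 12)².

Repeated quadratic factor: (αw + β)/(w² + 12) + (γw + δ)/(w² + 12)²


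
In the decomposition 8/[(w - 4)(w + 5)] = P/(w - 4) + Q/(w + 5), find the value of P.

Cover-up at w = 4: P = 8/(4 + 5) = 8/9


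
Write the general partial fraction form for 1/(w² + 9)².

Repeated quadratic factor: (αw + β)/(w² + 9) + (γw + δ)/(w² + 9)²


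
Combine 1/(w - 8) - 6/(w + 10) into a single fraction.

Common denominator (w - 8)(w + 10). Numerator: 1(w + 10) - 6(w - 8) = (w + 10) - (6w - 48) = -5w + 58
Result: (-5w + 58)/[(w - 8)(w + 10)]


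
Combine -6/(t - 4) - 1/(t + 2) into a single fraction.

Common denominator (t - 4)(t + 2). Numerator: -6(t + 2) - 1(t - 4) = (-6t - 12) - (t - 4) = -7t - 8
Result: (-7t - 8)/[(t - 4)(t + 2)]


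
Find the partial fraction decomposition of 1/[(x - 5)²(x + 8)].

Cover-up at x=-8: γ = 1/(-8 - 5)² = 1/169. Cover-up at x=5: β = 1/(5 + 8) = 1/13. Comparing x² coeff: α = -γ = -1/169
Result: (-1/169)/(x - 5) + (1/13)/(x - 5)² + (1/169)/(x + 8)


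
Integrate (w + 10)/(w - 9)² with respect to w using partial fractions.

Decompose: P = 1, Q = 1·9 + 10 = 19, so (w + 10)/(w - 9)² = 1/(w - 9) + 19/(w - 9)². Integrate: ∫ P/(w - 9) dw = ln|(w - 9)|; ∫ Q/(w - 9)² dw = -19/(w - 9). Sum: ln|(w - 9)| - 19/(w - 9) + C


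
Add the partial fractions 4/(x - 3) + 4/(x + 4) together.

Common denominator (x - 3)(x + 4). Numerator: 4(x + 4) + 4(x - 3) = (4x + 16) + (4x - 12) = 8x + 4
Result: (8x + 4)/[(x - 3)(x + 4)]


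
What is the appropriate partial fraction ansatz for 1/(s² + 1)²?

Repeated quadratic factor: (Ps + Q)/(s² + 1) + (Rs + S)/(s² + 1)²


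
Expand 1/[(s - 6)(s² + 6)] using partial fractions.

Cover-up at s = 6: α = 1/(6² + 6) = 1/42. Then β = -α = -1/42, γ = -α·(0 + 6) = -1/7
Result: (1/42)/(s - 6) - ((1/42)s + 1/7)/(s² + 6)


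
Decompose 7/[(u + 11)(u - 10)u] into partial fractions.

Using cover-up method: P = 1/33, Q = 1/30, R = -7/110
Result: (1/33)/(u + 11) + (1/30)/(u - 10) - (7/110)/u


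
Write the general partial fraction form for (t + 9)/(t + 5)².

Repeated linear factor: A/(t + 5) + B/(t + 5)²


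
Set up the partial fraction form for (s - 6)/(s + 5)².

Repeated linear factor: A/(s + 5) + B/(s + 5)²


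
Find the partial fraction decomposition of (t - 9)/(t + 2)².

(t - 9) = A(t + 2) + B. At t = -2: B = 1·(-2) - 9 = -11. Coeff of t: A = 1
Result: 1/(t + 2) - 11/(t + 2)²


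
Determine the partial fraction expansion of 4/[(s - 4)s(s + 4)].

Using cover-up method: P = 1/8, Q = -1/4, R = 1/8
Result: (1/8)/(s - 4) - (1/4)/s + (1/8)/(s + 4)


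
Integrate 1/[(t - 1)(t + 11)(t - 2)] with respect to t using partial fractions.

Cover-up: P = -1/12, Q = 1/156, R = 1/13. Decomposition: (-1/12)/(t - 1) + (1/156)/(t + 11) + (1/13)/(t - 2). Integrate each term: (-1/12) ln|(t - 1)| + (1/156) ln|(t + 11)| + (1/13) ln|(t - 2)| + C


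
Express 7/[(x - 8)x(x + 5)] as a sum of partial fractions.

Using cover-up method: α = 7/104, β = -7/40, γ = 7/65
Result: (7/104)/(x - 8) - (7/40)/x + (7/65)/(x + 5)


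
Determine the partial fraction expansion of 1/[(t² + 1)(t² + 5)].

Coefficient matching gives α = γ = 0, β = 1/(5-1) = 1/4, δ = -β = -1/4
Result: (1/4)/(t² + 1) - (1/4)/(t² + 5)


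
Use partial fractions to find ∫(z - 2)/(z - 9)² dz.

Decompose: A = 1, B = 1·9 - 2 = 7, so (z - 2)/(z - 9)² = 1/(z - 9) + 7/(z - 9)². Integrate: ∫ A/(z - 9) dz = ln|(z - 9)|; ∫ B/(z - 9)² dz = -7/(z - 9). Sum: ln|(z - 9)| - 7/(z - 9) + C


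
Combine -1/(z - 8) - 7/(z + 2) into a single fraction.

Common denominator (z - 8)(z + 2). Numerator: -1(z + 2) - 7(z - 8) = (-z - 2) - (7z - 56) = -8z + 54
Result: (-8z + 54)/[(z - 8)(z + 2)]


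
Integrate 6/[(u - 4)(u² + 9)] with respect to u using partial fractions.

Cover-up at u=4: A = 6/(4²+9) = 6/25. Coeff matching: B = -6/25, C = -24/25. Decomposition: (6/25)/(u - 4) - ((6/25)u + 24/25)/(u² + 9). Integrate: linear → ln, quadratic → (1/2)ln + arctan: (6/25) ln|(u - 4)| - (3/25) ln(u² + 9) - (8/25) arctan(u/3) + C


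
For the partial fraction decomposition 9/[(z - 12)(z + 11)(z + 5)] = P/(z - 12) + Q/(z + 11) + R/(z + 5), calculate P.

Cover-up at z = 12: P = 9/[(12 + 11)(12 + 5)] = 9/[(23)(17)] = 9/391


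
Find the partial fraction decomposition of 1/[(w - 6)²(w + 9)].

Cover-up at w=-9: C = 1/(-9 - 6)² = 1/225. Cover-up at w=6: B = 1/(6 + 9) = 1/15. Comparing w² coeff: A = -C = -1/225
Result: (-1/225)/(w - 6) + (1/15)/(w - 6)² + (1/225)/(w + 9)


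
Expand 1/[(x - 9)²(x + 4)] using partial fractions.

Cover-up at x=-4: C = 1/(-4 - 9)² = 1/169. Cover-up at x=9: B = 1/(9 + 4) = 1/13. Comparing x² coeff: A = -C = -1/169
Result: (-1/169)/(x - 9) + (1/13)/(x - 9)² + (1/169)/(x + 4)


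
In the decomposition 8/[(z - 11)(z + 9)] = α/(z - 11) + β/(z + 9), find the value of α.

Cover-up at z = 11: α = 8/(11 + 9) = 8/20 = 2/5


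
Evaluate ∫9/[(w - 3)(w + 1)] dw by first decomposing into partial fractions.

Decompose: 9/[(w - 3)(w + 1)] = (9/4)/(w - 3) - (9/4)/(w + 1). Integrate each term: (9/4) ln|(w - 3)| - (9/4) ln|(w + 1)| + C


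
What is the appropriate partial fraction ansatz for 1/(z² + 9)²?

Repeated quadratic factor: (Pz + Q)/(z² + 9) + (Rz + S)/(z² + 9)²


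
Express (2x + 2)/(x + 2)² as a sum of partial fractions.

(2x + 2) = α(x + 2) + β. At x = -2: β = 2·(-2) + 2 = -2. Coeff of x: α = 2
Result: 2/(x + 2) - 2/(x + 2)²


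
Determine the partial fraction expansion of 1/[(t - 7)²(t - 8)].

Cover-up at t=8: γ = 1/(8 - 7)² = 1. Cover-up at t=7: β = 1/(7 - 8) = -1. Comparing t² coeff: α = -γ = -1
Result: -1/(t - 7) - 1/(t - 7)² + 1/(t - 8)


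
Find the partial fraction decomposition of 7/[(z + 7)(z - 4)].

7/(z + 7)(z - 4) = P/(z + 7) + Q/(z - 4). P = 7/(-7 - 4) = -7/11, Q = 7/(4 + 7) = 7/11
Result: (-7/11)/(z + 7) + (7/11)/(z - 4)


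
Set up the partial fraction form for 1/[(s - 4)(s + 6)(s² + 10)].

Two linear + quadratic: A/(s - 4) + B/(s + 6) + (Cs + D)/(s² + 10)


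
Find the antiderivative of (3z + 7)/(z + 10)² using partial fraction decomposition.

Decompose: α = 3, β = 3·(-10) + 7 = -23, so (3z + 7)/(z + 10)² = 3/(z + 10) - 23/(z + 10)². Integrate: ∫ α/(z + 10) dz = 3 ln|(z + 10)|; ∫ β/(z + 10)² dz = 23/(z + 10). Sum: 3 ln|(z + 10)| + 23/(z + 10) + C


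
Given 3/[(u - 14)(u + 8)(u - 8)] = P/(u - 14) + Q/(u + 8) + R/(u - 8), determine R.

Cover-up at u = 8: R = 3/[(8 - 14)(8 + 8)] = 3/[(-6)(16)] = -3/96 = -1/32


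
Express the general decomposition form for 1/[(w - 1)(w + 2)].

Distinct linear factors: P/(w - 1) + Q/(w + 2)


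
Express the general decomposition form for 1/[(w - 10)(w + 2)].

Distinct linear factors: P/(w - 10) + Q/(w + 2)


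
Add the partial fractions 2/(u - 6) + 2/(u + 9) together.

Common denominator (u - 6)(u + 9). Numerator: 2(u + 9) + 2(u - 6) = (2u + 18) + (2u - 12) = 4u + 6
Result: (4u + 6)/[(u - 6)(u + 9)]


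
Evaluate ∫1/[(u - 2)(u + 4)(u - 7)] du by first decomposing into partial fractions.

Cover-up: A = -1/30, B = 1/66, C = 1/55. Decomposition: (-1/30)/(u - 2) + (1/66)/(u + 4) + (1/55)/(u - 7). Integrate each term: (-1/30) ln|(u - 2)| + (1/66) ln|(u + 4)| + (1/55) ln|(u - 7)| + C


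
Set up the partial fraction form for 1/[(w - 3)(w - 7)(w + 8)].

Three distinct linear factors: α/(w - 3) + β/(w - 7) + γ/(w + 8)


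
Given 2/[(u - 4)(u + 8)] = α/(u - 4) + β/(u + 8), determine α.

Cover-up at u = 4: α = 2/(4 + 8) = 2/12 = 1/6


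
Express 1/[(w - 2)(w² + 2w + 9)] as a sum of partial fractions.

Cover-up at w = 2: α = 1/(2² + 2·2 + 9) = 1/17. Then β = -α = -1/17, γ = -α·(2 + 2) = -4/17
Result: (1/17)/(w - 2) - ((1/17)w + 4/17)/(w² + 2w + 9)


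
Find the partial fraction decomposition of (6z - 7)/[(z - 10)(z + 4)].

At z=10: α = (6·10 - 7)/(10 + 4) = 53/14. At z=-4: β = (6·(-4) - 7)/(-4 - 10) = 31/14
Result: (53/14)/(z - 10) + (31/14)/(z + 4)


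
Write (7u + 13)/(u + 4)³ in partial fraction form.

(7u + 13) = α(u + 4)² + β(u + 4) + γ. At u = -4: γ = 7·(-4) + 13 = -15. Coefficients: α = 0, β = 7
Result: 7/(u + 4)² - 15/(u + 4)³


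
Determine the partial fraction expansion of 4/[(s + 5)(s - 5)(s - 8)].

Using cover-up method: P = 2/65, Q = -2/15, R = 4/39
Result: (2/65)/(s + 5) - (2/15)/(s - 5) + (4/39)/(s - 8)


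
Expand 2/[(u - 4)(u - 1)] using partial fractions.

2/(u - 4)(u - 1) = P/(u - 4) + Q/(u - 1). P = 2/(4 - 1) = 2/3, Q = 2/(1 - 4) = -2/3
Result: (2/3)/(u - 4) - (2/3)/(u - 1)


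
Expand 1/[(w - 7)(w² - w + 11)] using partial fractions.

Cover-up at w = 7: P = 1/(7² - 1·7 + 11) = 1/53. Then Q = -P = -1/53, R = -P·(-1 + 7) = -6/53
Result: (1/53)/(w - 7) - ((1/53)w + 6/53)/(w² - w + 11)


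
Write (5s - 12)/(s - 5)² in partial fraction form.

(5s - 12) = α(s - 5) + β. At s = 5: β = 5·5 - 12 = 13. Coeff of s: α = 5
Result: 5/(s - 5) + 13/(s - 5)²


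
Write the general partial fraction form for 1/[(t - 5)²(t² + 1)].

Repeated linear + quadratic: α/(t - 5) + β/(t - 5)² + (γt + δ)/(t² + 1)


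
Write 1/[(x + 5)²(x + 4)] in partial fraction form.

Cover-up at x=-4: C = 1/(-4 + 5)² = 1. Cover-up at x=-5: B = 1/(-5 + 4) = -1. Comparing x² coeff: A = -C = -1
Result: -1/(x + 5) - 1/(x + 5)² + 1/(x + 4)


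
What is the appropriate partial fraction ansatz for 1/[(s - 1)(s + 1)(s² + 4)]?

Two linear + quadratic: P/(s - 1) + Q/(s + 1) + (Rs + S)/(s² + 4)


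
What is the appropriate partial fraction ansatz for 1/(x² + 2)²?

Repeated quadratic factor: (αx + β)/(x² + 2) + (γx + δ)/(x² + 2)²


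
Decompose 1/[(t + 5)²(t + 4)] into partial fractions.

Cover-up at t=-4: γ = 1/(-4 + 5)² = 1. Cover-up at t=-5: β = 1/(-5 + 4) = -1. Comparing t² coeff: α = -γ = -1
Result: -1/(t + 5) - 1/(t + 5)² + 1/(t + 4)


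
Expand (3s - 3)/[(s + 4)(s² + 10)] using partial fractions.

At s=-4: A = (3·(-4) - 3)/((-4)² + 10) = -15/26. B = -A = 15/26, C = 3 - (-4)·A = 9/13
Result: (-15/26)/(s + 4) + ((15/26)s + 9/13)/(s² + 10)


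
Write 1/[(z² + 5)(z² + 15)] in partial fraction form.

Coefficient matching gives A = C = 0, B = 1/(15-5) = 1/10, D = -B = -1/10
Result: (1/10)/(z² + 5) - (1/10)/(z² + 15)


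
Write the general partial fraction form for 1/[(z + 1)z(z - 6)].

Three distinct linear factors: P/(z + 1) + Q/z + R/(z - 6)


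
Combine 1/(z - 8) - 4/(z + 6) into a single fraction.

Common denominator (z - 8)(z + 6). Numerator: 1(z + 6) - 4(z - 8) = (z + 6) - (4z - 32) = -3z + 38
Result: (-3z + 38)/[(z - 8)(z + 6)]


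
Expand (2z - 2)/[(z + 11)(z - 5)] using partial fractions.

At z=-11: A = (2·(-11) - 2)/(-11 - 5) = 3/2. At z=5: B = (2·5 - 2)/(5 + 11) = 1/2
Result: (3/2)/(z + 11) + (1/2)/(z - 5)


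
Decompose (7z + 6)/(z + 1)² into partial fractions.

(7z + 6) = P(z + 1) + Q. At z = -1: Q = 7·(-1) + 6 = -1. Coeff of z: P = 7
Result: 7/(z + 1) - 1/(z + 1)²


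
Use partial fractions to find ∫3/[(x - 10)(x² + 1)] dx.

Cover-up at x=10: α = 3/(10²+1) = 3/101. Coeff matching: β = -3/101, γ = -30/101. Decomposition: (3/101)/(x - 10) - ((3/101)x + 30/101)/(x² + 1). Integrate: linear → ln, quadratic → (1/2)ln + arctan: (3/101) ln|(x - 10)| - (3/202) ln(x² + 1) - (30/101) arctan(x) + C


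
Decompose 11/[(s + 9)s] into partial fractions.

11/(s + 9)s = A/(s + 9) + B/s. A = 11/(-9 - 0) = -11/9, B = 11/(0 + 9) = 11/9
Result: (-11/9)/(s + 9) + (11/9)/s


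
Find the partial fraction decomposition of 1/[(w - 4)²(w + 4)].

Cover-up at w=-4: C = 1/(-4 - 4)² = 1/64. Cover-up at w=4: B = 1/(4 + 4) = 1/8. Comparing w² coeff: A = -C = -1/64
Result: (-1/64)/(w - 4) + (1/8)/(w - 4)² + (1/64)/(w + 4)


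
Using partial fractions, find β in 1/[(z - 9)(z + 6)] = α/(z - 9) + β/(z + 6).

Cover-up at z = -6: β = 1/(-6 - 9) = -1/15


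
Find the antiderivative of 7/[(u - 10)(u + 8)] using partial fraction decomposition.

Decompose: 7/[(u - 10)(u + 8)] = (7/18)/(u - 10) - (7/18)/(u + 8). Integrate each term: (7/18) ln|(u - 10)| - (7/18) ln|(u + 8)| + C


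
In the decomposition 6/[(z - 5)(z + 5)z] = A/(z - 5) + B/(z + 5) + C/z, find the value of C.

Cover-up at z = 0: C = 6/[(0 - 5)(0 + 5)] = 6/[(-5)(5)] = -6/25


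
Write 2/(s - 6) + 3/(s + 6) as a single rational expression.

Common denominator (s - 6)(s + 6). Numerator: 2(s + 6) + 3(s - 6) = (2s + 12) + (3s - 18) = 5s - 6
Result: (5s - 6)/[(s - 6)(s + 6)]


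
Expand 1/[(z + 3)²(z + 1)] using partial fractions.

Cover-up at z=-1: γ = 1/(-1 + 3)² = 1/4. Cover-up at z=-3: β = 1/(-3 + 1) = -1/2. Comparing z² coeff: α = -γ = -1/4
Result: (-1/4)/(z + 3) - (1/2)/(z + 3)² + (1/4)/(z + 1)


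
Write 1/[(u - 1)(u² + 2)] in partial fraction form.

Cover-up at u = 1: A = 1/(1² + 2) = 1/3. Then B = -A = -1/3, C = -A·(0 + 1) = -1/3
Result: (1/3)/(u - 1) - ((1/3)u + 1/3)/(u² + 2)


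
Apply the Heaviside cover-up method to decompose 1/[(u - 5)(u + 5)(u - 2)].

Cover (u - 5), u=5: α = 1/[(5 + 5)(5 - 2)] = 1/30. Cover (u + 5), u=-5: β = 1/[(-5 - 5)(-5 - 2)] = 1/70. Cover (u - 2), u=2: γ = 1/[(2 - 5)(2 + 5)] = -1/21.
Result: (1/30)/(u - 5) + (1/70)/(u + 5) - (1/21)/(u - 2)


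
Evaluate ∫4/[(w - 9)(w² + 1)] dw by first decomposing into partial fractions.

Cover-up at w=9: P = 4/(9²+1) = 2/41. Coeff matching: Q = -2/41, R = -18/41. Decomposition: (2/41)/(w - 9) - ((2/41)w + 18/41)/(w² + 1). Integrate: linear → ln, quadratic → (1/2)ln + arctan: (2/41) ln|(w - 9)| - (1/41) ln(w² + 1) - (18/41) arctan(w) + C


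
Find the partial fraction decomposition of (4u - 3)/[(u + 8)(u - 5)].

At u=-8: P = (4·(-8) - 3)/(-8 - 5) = 35/13. At u=5: Q = (4·5 - 3)/(5 + 8) = 17/13
Result: (35/13)/(u + 8) + (17/13)/(u - 5)


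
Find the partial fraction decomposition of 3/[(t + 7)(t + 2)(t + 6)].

Using cover-up method: α = 3/5, β = 3/20, γ = -3/4
Result: (3/5)/(t + 7) + (3/20)/(t + 2) - (3/4)/(t + 6)


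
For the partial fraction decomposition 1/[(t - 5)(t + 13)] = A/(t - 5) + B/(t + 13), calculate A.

Cover-up at t = 5: A = 1/(5 + 13) = 1/18


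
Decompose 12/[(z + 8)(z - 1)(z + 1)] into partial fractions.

Using cover-up method: A = 4/21, B = 2/3, C = -6/7
Result: (4/21)/(z + 8) + (2/3)/(z - 1) - (6/7)/(z + 1)


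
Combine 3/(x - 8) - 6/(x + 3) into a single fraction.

Common denominator (x - 8)(x + 3). Numerator: 3(x + 3) - 6(x - 8) = (3x + 9) - (6x - 48) = -3x + 57
Result: (-3x + 57)/[(x - 8)(x + 3)]


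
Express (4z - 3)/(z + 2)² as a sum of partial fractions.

(4z - 3) = P(z + 2) + Q. At z = -2: Q = 4·(-2) - 3 = -11. Coeff of z: P = 4
Result: 4/(z + 2) - 11/(z + 2)²


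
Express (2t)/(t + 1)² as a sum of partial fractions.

(2t) = α(t + 1) + β. At t = -1: β = 2·(-1) + 0 = -2. Coeff of t: α = 2
Result: 2/(t + 1) - 2/(t + 1)²


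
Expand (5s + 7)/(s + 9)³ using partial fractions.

(5s + 7) = P(s + 9)² + Q(s + 9) + R. At s = -9: R = 5·(-9) + 7 = -38. Coefficients: P = 0, Q = 5
Result: 5/(s + 9)² - 38/(s + 9)³


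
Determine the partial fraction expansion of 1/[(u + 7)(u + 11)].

1/(u + 7)(u + 11) = α/(u + 7) + β/(u + 11). α = 1/(-7 + 11) = 1/4, β = 1/(-11 + 7) = -1/4
Result: (1/4)/(u + 7) - (1/4)/(u + 11)


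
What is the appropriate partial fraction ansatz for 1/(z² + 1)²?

Repeated quadratic factor: (Pz + Q)/(z² + 1) + (Rz + S)/(z² + 1)²


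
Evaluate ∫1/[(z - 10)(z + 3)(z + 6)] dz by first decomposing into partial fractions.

Cover-up: P = 1/208, Q = -1/39, R = 1/48. Decomposition: (1/208)/(z - 10) - (1/39)/(z + 3) + (1/48)/(z + 6). Integrate each term: (1/208) ln|(z - 10)| - (1/39) ln|(z + 3)| + (1/48) ln|(z + 6)| + C


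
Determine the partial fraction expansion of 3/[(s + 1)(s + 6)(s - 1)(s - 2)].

Using Heaviside cover-up: (1/10)/(s + 1) - (3/280)/(s + 6) - (3/14)/(s - 1) + (1/8)/(s - 2)


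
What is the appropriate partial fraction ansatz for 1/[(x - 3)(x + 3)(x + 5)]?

Three distinct linear factors: A/(x - 3) + B/(x + 3) + C/(x + 5)


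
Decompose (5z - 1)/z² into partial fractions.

(5z - 1) = Pz + Q. At z = 0: Q = 5·0 - 1 = -1. Coeff of z: P = 5
Result: 5/z - 1/z²


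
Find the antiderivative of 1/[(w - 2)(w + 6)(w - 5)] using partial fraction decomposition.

Cover-up: P = -1/24, Q = 1/88, R = 1/33. Decomposition: (-1/24)/(w - 2) + (1/88)/(w + 6) + (1/33)/(w - 5). Integrate each term: (-1/24) ln|(w - 2)| + (1/88) ln|(w + 6)| + (1/33) ln|(w - 5)| + C


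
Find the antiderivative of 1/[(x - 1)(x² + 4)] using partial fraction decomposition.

Cover-up at x=1: A = 1/(1²+4) = 1/5. Coeff matching: B = -1/5, C = -1/5. Decomposition: (1/5)/(x - 1) - ((1/5)x + 1/5)/(x² + 4). Integrate: linear → ln, quadratic → (1/2)ln + arctan: (1/5) ln|(x - 1)| - (1/10) ln(x² + 4) - (1/10) arctan(x/2) + C


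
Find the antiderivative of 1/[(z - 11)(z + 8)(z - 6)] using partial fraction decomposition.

Cover-up: A = 1/95, B = 1/266, C = -1/70. Decomposition: (1/95)/(z - 11) + (1/266)/(z + 8) - (1/70)/(z - 6). Integrate each term: (1/95) ln|(z - 11)| + (1/266) ln|(z + 8)| - (1/70) ln|(z - 6)| + C


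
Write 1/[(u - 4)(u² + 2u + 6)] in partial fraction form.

Cover-up at u = 4: P = 1/(4² + 2·4 + 6) = 1/30. Then Q = -P = -1/30, R = -P·(2 + 4) = -1/5
Result: (1/30)/(u - 4) - ((1/30)u + 1/5)/(u² + 2u + 6)


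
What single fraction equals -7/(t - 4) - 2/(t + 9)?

Common denominator (t - 4)(t + 9). Numerator: -7(t + 9) - 2(t - 4) = (-7t - 63) - (2t - 8) = -9t - 55
Result: (-9t - 55)/[(t - 4)(t + 9)]


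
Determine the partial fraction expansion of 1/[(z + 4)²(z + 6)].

Cover-up at z=-6: C = 1/(-6 + 4)² = 1/4. Cover-up at z=-4: B = 1/(-4 + 6) = 1/2. Comparing z² coeff: A = -C = -1/4
Result: (-1/4)/(z + 4) + (1/2)/(z + 4)² + (1/4)/(z + 6)


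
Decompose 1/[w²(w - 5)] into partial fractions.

Cover-up at w=5: γ = 1/(5 - 0)² = 1/25. Cover-up at w=0: β = 1/(0 - 5) = -1/5. Comparing w² coeff: α = -γ = -1/25
Result: (-1/25)/w - (1/5)/w² + (1/25)/(w - 5)


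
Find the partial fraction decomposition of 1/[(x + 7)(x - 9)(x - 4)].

Using cover-up method: A = 1/176, B = 1/80, C = -1/55
Result: (1/176)/(x + 7) + (1/80)/(x - 9) - (1/55)/(x - 4)


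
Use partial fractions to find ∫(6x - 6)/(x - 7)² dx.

Decompose: α = 6, β = 6·7 - 6 = 36, so (6x - 6)/(x - 7)² = 6/(x - 7) + 36/(x - 7)². Integrate: ∫ α/(x - 7) dx = 6 ln|(x - 7)|; ∫ β/(x - 7)² dx = -36/(x - 7). Sum: 6 ln|(x - 7)| - 36/(x - 7) + C


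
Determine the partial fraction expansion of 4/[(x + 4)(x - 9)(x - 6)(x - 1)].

Using Heaviside cover-up: (-2/325)/(x + 4) + (1/78)/(x - 9) - (2/75)/(x - 6) + (1/50)/(x - 1)


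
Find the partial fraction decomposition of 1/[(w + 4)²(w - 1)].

Cover-up at w=1: C = 1/(1 + 4)² = 1/25. Cover-up at w=-4: B = 1/(-4 - 1) = -1/5. Comparing w² coeff: A = -C = -1/25
Result: (-1/25)/(w + 4) - (1/5)/(w + 4)² + (1/25)/(w - 1)


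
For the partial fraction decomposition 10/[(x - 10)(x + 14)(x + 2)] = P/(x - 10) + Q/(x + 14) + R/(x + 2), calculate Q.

Cover-up at x = -14: Q = 10/[(-14 - 10)(-14 + 2)] = 10/[(-24)(-12)] = 10/288 = 5/144


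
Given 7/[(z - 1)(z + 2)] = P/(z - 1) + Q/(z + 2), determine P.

Cover-up at z = 1: P = 7/(1 + 2) = 7/3


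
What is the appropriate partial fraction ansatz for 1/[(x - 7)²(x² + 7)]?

Repeated linear + quadratic: P/(x - 7) + Q/(x - 7)² + (Rx + S)/(x² + 7)


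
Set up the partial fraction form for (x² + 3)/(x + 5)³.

Repeated linear factor (power 3): α/(x + 5) + β/(x + 5)² + γ/(x + 5)³


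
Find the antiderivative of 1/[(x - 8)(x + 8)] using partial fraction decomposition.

Decompose: 1/[(x - 8)(x + 8)] = (1/16)/(x - 8) - (1/16)/(x + 8). Integrate each term: (1/16) ln|(x - 8)| - (1/16) ln|(x + 8)| + C


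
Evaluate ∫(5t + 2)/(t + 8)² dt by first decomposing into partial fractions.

Decompose: P = 5, Q = 5·(-8) + 2 = -38, so (5t + 2)/(t + 8)² = 5/(t + 8) - 38/(t + 8)². Integrate: ∫ P/(t + 8) dt = 5 ln|(t + 8)|; ∫ Q/(t + 8)² dt = 38/(t + 8). Sum: 5 ln|(t + 8)| + 38/(t + 8) + C


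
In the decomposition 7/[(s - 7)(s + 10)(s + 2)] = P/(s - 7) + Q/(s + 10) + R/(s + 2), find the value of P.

Cover-up at s = 7: P = 7/[(7 + 10)(7 + 2)] = 7/[(17)(9)] = 7/153


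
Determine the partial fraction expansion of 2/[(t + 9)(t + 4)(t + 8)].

Using cover-up method: A = 2/5, B = 1/10, C = -1/2
Result: (2/5)/(t + 9) + (1/10)/(t + 4) - (1/2)/(t + 8)


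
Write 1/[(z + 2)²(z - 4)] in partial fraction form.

Cover-up at z=4: γ = 1/(4 + 2)² = 1/36. Cover-up at z=-2: β = 1/(-2 - 4) = -1/6. Comparing z² coeff: α = -γ = -1/36
Result: (-1/36)/(z + 2) - (1/6)/(z + 2)² + (1/36)/(z - 4)


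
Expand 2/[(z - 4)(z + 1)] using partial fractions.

2/(z - 4)(z + 1) = A/(z - 4) + B/(z + 1). A = 2/(4 + 1) = 2/5, B = 2/(-1 - 4) = -2/5
Result: (2/5)/(z - 4) - (2/5)/(z + 1)


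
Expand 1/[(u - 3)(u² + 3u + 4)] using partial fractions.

Cover-up at u = 3: A = 1/(3² + 3·3 + 4) = 1/22. Then B = -A = -1/22, C = -A·(3 + 3) = -3/11
Result: (1/22)/(u - 3) - ((1/22)u + 3/11)/(u² + 3u + 4)


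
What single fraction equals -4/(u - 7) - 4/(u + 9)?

Common denominator (u - 7)(u + 9). Numerator: -4(u + 9) - 4(u - 7) = (-4u - 36) - (4u - 28) = -8u - 8
Result: (-8u - 8)/[(u - 7)(u + 9)]


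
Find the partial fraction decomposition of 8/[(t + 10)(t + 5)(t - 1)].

Using cover-up method: P = 8/55, Q = -4/15, R = 4/33
Result: (8/55)/(t + 10) - (4/15)/(t + 5) + (4/33)/(t - 1)


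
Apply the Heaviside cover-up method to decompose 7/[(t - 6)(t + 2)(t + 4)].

Cover (t - 6), t=6: P = 7/[(6 + 2)(6 + 4)] = 7/80. Cover (t + 2), t=-2: Q = 7/[(-2 - 6)(-2 + 4)] = -7/16. Cover (t + 4), t=-4: R = 7/[(-4 - 6)(-4 + 2)] = 7/20.
Result: (7/80)/(t - 6) - (7/16)/(t + 2) + (7/20)/(t + 4)


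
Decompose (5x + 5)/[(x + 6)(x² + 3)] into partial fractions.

At x=-6: A = (5·(-6) + 5)/((-6)² + 3) = -25/39. B = -A = 25/39, C = 5 - (-6)·A = 15/13
Result: (-25/39)/(x + 6) + ((25/39)x + 15/13)/(x² + 3)


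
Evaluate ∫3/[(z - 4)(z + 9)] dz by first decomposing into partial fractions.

Decompose: 3/[(z - 4)(z + 9)] = (3/13)/(z - 4) - (3/13)/(z + 9). Integrate each term: (3/13) ln|(z - 4)| - (3/13) ln|(z + 9)| + C


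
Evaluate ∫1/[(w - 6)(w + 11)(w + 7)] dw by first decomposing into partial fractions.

Cover-up: A = 1/221, B = 1/68, C = -1/52. Decomposition: (1/221)/(w - 6) + (1/68)/(w + 11) - (1/52)/(w + 7). Integrate each term: (1/221) ln|(w - 6)| + (1/68) ln|(w + 11)| - (1/52) ln|(w + 7)| + C


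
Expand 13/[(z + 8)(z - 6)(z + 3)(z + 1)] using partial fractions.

Using Heaviside cover-up: (-13/490)/(z + 8) + (13/882)/(z - 6) + (13/90)/(z + 3) - (13/98)/(z + 1)


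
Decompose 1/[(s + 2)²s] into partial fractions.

Cover-up at s=0: R = 1/(0 + 2)² = 1/4. Cover-up at s=-2: Q = 1/(-2 - 0) = -1/2. Comparing s² coeff: P = -R = -1/4
Result: (-1/4)/(s + 2) - (1/2)/(s + 2)² + (1/4)/s


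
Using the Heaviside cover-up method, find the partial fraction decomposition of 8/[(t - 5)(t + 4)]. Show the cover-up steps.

Cover (t - 5): set t=5, get α = 8/(5 + 4) = 8/9. Cover (t + 4): set t=-4, get β = 8/(-4 - 5) = -8/9.
Result: (8/9)/(t - 5) - (8/9)/(t + 4)


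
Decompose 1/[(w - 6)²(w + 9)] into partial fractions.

Cover-up at w=-9: C = 1/(-9 - 6)² = 1/225. Cover-up at w=6: B = 1/(6 + 9) = 1/15. Comparing w² coeff: A = -C = -1/225
Result: (-1/225)/(w - 6) + (1/15)/(w - 6)² + (1/225)/(w + 9)


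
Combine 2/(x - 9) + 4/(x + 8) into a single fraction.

Common denominator (x - 9)(x + 8). Numerator: 2(x + 8) + 4(x - 9) = (2x + 16) + (4x - 36) = 6x - 20
Result: (6x - 20)/[(x - 9)(x + 8)]


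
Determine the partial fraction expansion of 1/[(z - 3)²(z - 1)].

Cover-up at z=1: C = 1/(1 - 3)² = 1/4. Cover-up at z=3: B = 1/(3 - 1) = 1/2. Comparing z² coeff: A = -C = -1/4
Result: (-1/4)/(z - 3) + (1/2)/(z - 3)² + (1/4)/(z - 1)


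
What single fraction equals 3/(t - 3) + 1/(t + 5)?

Common denominator (t - 3)(t + 5). Numerator: 3(t + 5) + 1(t - 3) = (3t + 15) + (t - 3) = 4t + 12
Result: (4t + 12)/[(t - 3)(t + 5)]


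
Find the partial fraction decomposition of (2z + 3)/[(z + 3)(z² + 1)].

At z=-3: α = (2·(-3) + 3)/((-3)² + 1) = -3/10. β = -α = 3/10, γ = 2 - (-3)·α = 11/10
Result: (-3/10)/(z + 3) + ((3/10)z + 11/10)/(z² + 1)


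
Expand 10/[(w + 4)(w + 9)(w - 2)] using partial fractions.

Using cover-up method: P = -1/3, Q = 2/11, R = 5/33
Result: (-1/3)/(w + 4) + (2/11)/(w + 9) + (5/33)/(w - 2)


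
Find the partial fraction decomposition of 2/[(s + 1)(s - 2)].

2/(s + 1)(s - 2) = α/(s + 1) + β/(s - 2). α = 2/(-1 - 2) = -2/3, β = 2/(2 + 1) = 2/3
Result: (-2/3)/(s + 1) + (2/3)/(s - 2)


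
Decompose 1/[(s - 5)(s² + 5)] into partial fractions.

Cover-up at s = 5: A = 1/(5² + 5) = 1/30. Then B = -A = -1/30, C = -A·(0 + 5) = -1/6
Result: (1/30)/(s - 5) - ((1/30)s + 1/6)/(s² + 5)


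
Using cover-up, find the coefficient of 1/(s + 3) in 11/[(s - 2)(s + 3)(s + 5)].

Cover (s + 3), set s=-3: 11/[(-3 - 2)(-3 + 5)] = -11/10


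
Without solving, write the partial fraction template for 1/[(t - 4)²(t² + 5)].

Repeated linear + quadratic: A/(t - 4) + B/(t - 4)² + (Ct + D)/(t² + 5)


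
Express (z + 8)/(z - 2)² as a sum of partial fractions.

(z + 8) = α(z - 2) + β. At z = 2: β = 1·2 + 8 = 10. Coeff of z: α = 1
Result: 1/(z - 2) + 10/(z - 2)²


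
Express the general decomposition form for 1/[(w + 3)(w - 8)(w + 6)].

Three distinct linear factors: A/(w + 3) + B/(w - 8) + C/(w + 6)


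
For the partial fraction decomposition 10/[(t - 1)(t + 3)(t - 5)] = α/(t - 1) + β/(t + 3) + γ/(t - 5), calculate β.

Cover-up at t = -3: β = 10/[(-3 - 1)(-3 - 5)] = 10/[(-4)(-8)] = 10/32 = 5/16


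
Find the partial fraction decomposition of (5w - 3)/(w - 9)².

(5w - 3) = A(w - 9) + B. At w = 9: B = 5·9 - 3 = 42. Coeff of w: A = 5
Result: 5/(w - 9) + 42/(w - 9)²


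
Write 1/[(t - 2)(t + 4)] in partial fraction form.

1/(t - 2)(t + 4) = P/(t - 2) + Q/(t + 4). P = 1/(2 + 4) = 1/6, Q = 1/(-4 - 2) = -1/6
Result: (1/6)/(t - 2) - (1/6)/(t + 4)


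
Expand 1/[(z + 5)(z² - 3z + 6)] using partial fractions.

Cover-up at z = -5: α = 1/((-5)² - 3·(-5) + 6) = 1/46. Then β = -α = -1/46, γ = -α·(-3 - 5) = 4/23
Result: (1/46)/(z + 5) - ((1/46)z - 4/23)/(z² - 3z + 6)


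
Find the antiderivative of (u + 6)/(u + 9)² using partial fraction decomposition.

Decompose: A = 1, B = 1·(-9) + 6 = -3, so (u + 6)/(u + 9)² = 1/(u + 9) - 3/(u + 9)². Integrate: ∫ A/(u + 9) du = ln|(u + 9)|; ∫ B/(u + 9)² du = 3/(u + 9). Sum: ln|(u + 9)| + 3/(u + 9) + C


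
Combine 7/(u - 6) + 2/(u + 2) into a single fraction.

Common denominator (u - 6)(u + 2). Numerator: 7(u + 2) + 2(u - 6) = (7u + 14) + (2u - 12) = 9u + 2
Result: (9u + 2)/[(u - 6)(u + 2)]


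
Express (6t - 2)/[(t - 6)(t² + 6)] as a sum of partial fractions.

At t=6: α = (6·6 - 2)/(6² + 6) = 17/21. β = -α = -17/21, γ = 6 - 6·α = 8/7
Result: (17/21)/(t - 6) - ((17/21)t - 8/7)/(t² + 6)


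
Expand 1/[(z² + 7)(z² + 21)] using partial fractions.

Coefficient matching gives α = γ = 0, β = 1/(21-7) = 1/14, δ = -β = -1/14
Result: (1/14)/(z² + 7) - (1/14)/(z² + 21)


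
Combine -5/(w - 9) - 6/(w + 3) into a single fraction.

Common denominator (w - 9)(w + 3). Numerator: -5(w + 3) - 6(w - 9) = (-5w - 15) - (6w - 54) = -11w + 39
Result: (-11w + 39)/[(w - 9)(w + 3)]


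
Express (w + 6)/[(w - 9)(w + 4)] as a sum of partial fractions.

At w=9: A = (1·9 + 6)/(9 + 4) = 15/13. At w=-4: B = (1·(-4) + 6)/(-4 - 9) = -2/13
Result: (15/13)/(w - 9) - (2/13)/(w + 4)


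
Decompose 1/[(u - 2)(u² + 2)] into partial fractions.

Cover-up at u = 2: α = 1/(2² + 2) = 1/6. Then β = -α = -1/6, γ = -α·(0 + 2) = -1/3
Result: (1/6)/(u - 2) - ((1/6)u + 1/3)/(u² + 2)


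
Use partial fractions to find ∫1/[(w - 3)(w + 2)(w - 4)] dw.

Cover-up: A = -1/5, B = 1/30, C = 1/6. Decomposition: (-1/5)/(w - 3) + (1/30)/(w + 2) + (1/6)/(w - 4). Integrate each term: (-1/5) ln|(w - 3)| + (1/30) ln|(w + 2)| + (1/6) ln|(w - 4)| + C


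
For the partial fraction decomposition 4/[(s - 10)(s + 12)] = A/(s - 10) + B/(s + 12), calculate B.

Cover-up at s = -12: B = 4/(-12 - 10) = -4/22 = -2/11


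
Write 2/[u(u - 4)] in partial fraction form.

2/u(u - 4) = P/u + Q/(u - 4). P = 2/(0 - 4) = -1/2, Q = 2/(4 - 0) = 1/2
Result: (-1/2)/u + (1/2)/(u - 4)


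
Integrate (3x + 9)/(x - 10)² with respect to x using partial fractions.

Decompose: A = 3, B = 3·10 + 9 = 39, so (3x + 9)/(x - 10)² = 3/(x - 10) + 39/(x - 10)². Integrate: ∫ A/(x - 10) dx = 3 ln|(x - 10)|; ∫ B/(x - 10)² dx = -39/(x - 10). Sum: 3 ln|(x - 10)| - 39/(x - 10) + C


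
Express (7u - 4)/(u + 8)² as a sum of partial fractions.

(7u - 4) = P(u + 8) + Q. At u = -8: Q = 7·(-8) - 4 = -60. Coeff of u: P = 7
Result: 7/(u + 8) - 60/(u + 8)²


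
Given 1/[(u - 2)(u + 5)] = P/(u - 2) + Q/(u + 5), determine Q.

Cover-up at u = -5: Q = 1/(-5 - 2) = -1/7


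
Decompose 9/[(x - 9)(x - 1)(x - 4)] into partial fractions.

Using cover-up method: α = 9/40, β = 3/8, γ = -3/5
Result: (9/40)/(x - 9) + (3/8)/(x - 1) - (3/5)/(x - 4)


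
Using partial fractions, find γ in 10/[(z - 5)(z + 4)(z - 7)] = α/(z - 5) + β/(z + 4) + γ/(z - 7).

Cover-up at z = 7: γ = 10/[(7 - 5)(7 + 4)] = 10/[(2)(11)] = 10/22 = 5/11


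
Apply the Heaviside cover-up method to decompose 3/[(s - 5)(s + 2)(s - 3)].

Cover (s - 5), s=5: α = 3/[(5 + 2)(5 - 3)] = 3/14. Cover (s + 2), s=-2: β = 3/[(-2 - 5)(-2 - 3)] = 3/35. Cover (s - 3), s=3: γ = 3/[(3 - 5)(3 + 2)] = -3/10.
Result: (3/14)/(s - 5) + (3/35)/(s + 2) - (3/10)/(s - 3)


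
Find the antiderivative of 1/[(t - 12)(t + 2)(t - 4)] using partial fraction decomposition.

Cover-up: α = 1/112, β = 1/84, γ = -1/48. Decomposition: (1/112)/(t - 12) + (1/84)/(t + 2) - (1/48)/(t - 4). Integrate each term: (1/112) ln|(t - 12)| + (1/84) ln|(t + 2)| - (1/48) ln|(t - 4)| + C


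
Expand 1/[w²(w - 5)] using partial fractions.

Cover-up at w=5: C = 1/(5 - 0)² = 1/25. Cover-up at w=0: B = 1/(0 - 5) = -1/5. Comparing w² coeff: A = -C = -1/25
Result: (-1/25)/w - (1/5)/w² + (1/25)/(w - 5)


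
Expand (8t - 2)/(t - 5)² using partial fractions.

(8t - 2) = α(t - 5) + β. At t = 5: β = 8·5 - 2 = 38. Coeff of t: α = 8
Result: 8/(t - 5) + 38/(t - 5)²


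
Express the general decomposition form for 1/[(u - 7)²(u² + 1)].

Repeated linear + quadratic: P/(u - 7) + Q/(u - 7)² + (Ru + S)/(u² + 1)


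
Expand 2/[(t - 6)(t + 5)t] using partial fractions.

Using cover-up method: A = 1/33, B = 2/55, C = -1/15
Result: (1/33)/(t - 6) + (2/55)/(t + 5) - (1/15)/t


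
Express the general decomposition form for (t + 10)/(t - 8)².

Repeated linear factor: α/(t - 8) + β/(t - 8)²


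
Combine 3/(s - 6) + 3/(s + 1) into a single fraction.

Common denominator (s - 6)(s + 1). Numerator: 3(s + 1) + 3(s - 6) = (3s + 3) + (3s - 18) = 6s - 15
Result: (6s - 15)/[(s - 6)(s + 1)]


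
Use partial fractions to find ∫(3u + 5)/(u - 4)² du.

Decompose: α = 3, β = 3·4 + 5 = 17, so (3u + 5)/(u - 4)² = 3/(u - 4) + 17/(u - 4)². Integrate: ∫ α/(u - 4) du = 3 ln|(u - 4)|; ∫ β/(u - 4)² du = -17/(u - 4). Sum: 3 ln|(u - 4)| - 17/(u - 4) + C


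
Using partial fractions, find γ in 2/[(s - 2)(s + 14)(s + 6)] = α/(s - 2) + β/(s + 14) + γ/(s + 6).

Cover-up at s = -6: γ = 2/[(-6 - 2)(-6 + 14)] = 2/[(-8)(8)] = -2/64 = -1/32


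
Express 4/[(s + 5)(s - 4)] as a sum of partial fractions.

4/(s + 5)(s - 4) = α/(s + 5) + β/(s - 4). α = 4/(-5 - 4) = -4/9, β = 4/(4 + 5) = 4/9
Result: (-4/9)/(s + 5) + (4/9)/(s - 4)


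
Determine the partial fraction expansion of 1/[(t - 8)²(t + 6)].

Cover-up at t=-6: R = 1/(-6 - 8)² = 1/196. Cover-up at t=8: Q = 1/(8 + 6) = 1/14. Comparing t² coeff: P = -R = -1/196
Result: (-1/196)/(t - 8) + (1/14)/(t - 8)² + (1/196)/(t + 6)


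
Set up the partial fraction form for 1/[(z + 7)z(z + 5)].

Three distinct linear factors: α/(z + 7) + β/z + γ/(z + 5)


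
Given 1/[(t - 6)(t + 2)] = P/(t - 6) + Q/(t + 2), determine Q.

Cover-up at t = -2: Q = 1/(-2 - 6) = -1/8


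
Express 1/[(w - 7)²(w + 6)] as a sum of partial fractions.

Cover-up at w=-6: C = 1/(-6 - 7)² = 1/169. Cover-up at w=7: B = 1/(7 + 6) = 1/13. Comparing w² coeff: A = -C = -1/169
Result: (-1/169)/(w - 7) + (1/13)/(w - 7)² + (1/169)/(w + 6)


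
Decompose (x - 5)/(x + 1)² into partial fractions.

(x - 5) = A(x + 1) + B. At x = -1: B = 1·(-1) - 5 = -6. Coeff of x: A = 1
Result: 1/(x + 1) - 6/(x + 1)²


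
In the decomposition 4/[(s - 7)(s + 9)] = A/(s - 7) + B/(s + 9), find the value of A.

Cover-up at s = 7: A = 4/(7 + 9) = 4/16 = 1/4
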